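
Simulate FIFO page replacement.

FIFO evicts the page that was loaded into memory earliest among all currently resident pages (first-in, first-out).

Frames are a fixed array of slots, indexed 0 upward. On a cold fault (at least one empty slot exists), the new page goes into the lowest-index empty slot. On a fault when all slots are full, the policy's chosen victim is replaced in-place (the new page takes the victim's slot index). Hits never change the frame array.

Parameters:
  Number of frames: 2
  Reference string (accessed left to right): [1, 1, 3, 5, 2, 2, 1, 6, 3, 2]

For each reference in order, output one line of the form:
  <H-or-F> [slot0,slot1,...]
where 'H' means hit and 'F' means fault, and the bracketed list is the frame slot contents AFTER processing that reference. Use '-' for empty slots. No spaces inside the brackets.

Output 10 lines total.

F [1,-]
H [1,-]
F [1,3]
F [5,3]
F [5,2]
H [5,2]
F [1,2]
F [1,6]
F [3,6]
F [3,2]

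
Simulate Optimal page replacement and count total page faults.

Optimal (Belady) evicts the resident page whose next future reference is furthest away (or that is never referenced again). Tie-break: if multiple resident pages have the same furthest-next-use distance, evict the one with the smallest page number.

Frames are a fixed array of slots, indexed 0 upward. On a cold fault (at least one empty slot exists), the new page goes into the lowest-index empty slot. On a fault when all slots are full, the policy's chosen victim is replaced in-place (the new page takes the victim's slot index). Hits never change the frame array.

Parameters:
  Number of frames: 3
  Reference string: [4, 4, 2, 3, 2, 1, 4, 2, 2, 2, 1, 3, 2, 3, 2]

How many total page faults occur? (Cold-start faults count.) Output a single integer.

Answer: 5

Derivation:
Step 0: ref 4 → FAULT, frames=[4,-,-]
Step 1: ref 4 → HIT, frames=[4,-,-]
Step 2: ref 2 → FAULT, frames=[4,2,-]
Step 3: ref 3 → FAULT, frames=[4,2,3]
Step 4: ref 2 → HIT, frames=[4,2,3]
Step 5: ref 1 → FAULT (evict 3), frames=[4,2,1]
Step 6: ref 4 → HIT, frames=[4,2,1]
Step 7: ref 2 → HIT, frames=[4,2,1]
Step 8: ref 2 → HIT, frames=[4,2,1]
Step 9: ref 2 → HIT, frames=[4,2,1]
Step 10: ref 1 → HIT, frames=[4,2,1]
Step 11: ref 3 → FAULT (evict 1), frames=[4,2,3]
Step 12: ref 2 → HIT, frames=[4,2,3]
Step 13: ref 3 → HIT, frames=[4,2,3]
Step 14: ref 2 → HIT, frames=[4,2,3]
Total faults: 5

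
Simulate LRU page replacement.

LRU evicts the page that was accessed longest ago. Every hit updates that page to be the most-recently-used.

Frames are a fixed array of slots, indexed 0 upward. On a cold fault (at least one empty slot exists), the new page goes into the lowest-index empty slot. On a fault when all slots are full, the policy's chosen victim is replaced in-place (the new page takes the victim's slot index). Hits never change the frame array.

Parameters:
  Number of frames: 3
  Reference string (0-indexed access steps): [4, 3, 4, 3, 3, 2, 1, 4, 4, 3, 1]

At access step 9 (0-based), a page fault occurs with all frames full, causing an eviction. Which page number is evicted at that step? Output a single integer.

Answer: 2

Derivation:
Step 0: ref 4 -> FAULT, frames=[4,-,-]
Step 1: ref 3 -> FAULT, frames=[4,3,-]
Step 2: ref 4 -> HIT, frames=[4,3,-]
Step 3: ref 3 -> HIT, frames=[4,3,-]
Step 4: ref 3 -> HIT, frames=[4,3,-]
Step 5: ref 2 -> FAULT, frames=[4,3,2]
Step 6: ref 1 -> FAULT, evict 4, frames=[1,3,2]
Step 7: ref 4 -> FAULT, evict 3, frames=[1,4,2]
Step 8: ref 4 -> HIT, frames=[1,4,2]
Step 9: ref 3 -> FAULT, evict 2, frames=[1,4,3]
At step 9: evicted page 2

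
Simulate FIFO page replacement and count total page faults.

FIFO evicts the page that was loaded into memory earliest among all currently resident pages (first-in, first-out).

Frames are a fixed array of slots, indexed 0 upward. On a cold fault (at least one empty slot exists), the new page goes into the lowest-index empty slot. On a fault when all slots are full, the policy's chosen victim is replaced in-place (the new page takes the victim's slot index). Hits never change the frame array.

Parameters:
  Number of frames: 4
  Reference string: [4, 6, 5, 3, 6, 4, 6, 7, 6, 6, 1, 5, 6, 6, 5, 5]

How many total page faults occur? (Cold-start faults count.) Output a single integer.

Answer: 8

Derivation:
Step 0: ref 4 → FAULT, frames=[4,-,-,-]
Step 1: ref 6 → FAULT, frames=[4,6,-,-]
Step 2: ref 5 → FAULT, frames=[4,6,5,-]
Step 3: ref 3 → FAULT, frames=[4,6,5,3]
Step 4: ref 6 → HIT, frames=[4,6,5,3]
Step 5: ref 4 → HIT, frames=[4,6,5,3]
Step 6: ref 6 → HIT, frames=[4,6,5,3]
Step 7: ref 7 → FAULT (evict 4), frames=[7,6,5,3]
Step 8: ref 6 → HIT, frames=[7,6,5,3]
Step 9: ref 6 → HIT, frames=[7,6,5,3]
Step 10: ref 1 → FAULT (evict 6), frames=[7,1,5,3]
Step 11: ref 5 → HIT, frames=[7,1,5,3]
Step 12: ref 6 → FAULT (evict 5), frames=[7,1,6,3]
Step 13: ref 6 → HIT, frames=[7,1,6,3]
Step 14: ref 5 → FAULT (evict 3), frames=[7,1,6,5]
Step 15: ref 5 → HIT, frames=[7,1,6,5]
Total faults: 8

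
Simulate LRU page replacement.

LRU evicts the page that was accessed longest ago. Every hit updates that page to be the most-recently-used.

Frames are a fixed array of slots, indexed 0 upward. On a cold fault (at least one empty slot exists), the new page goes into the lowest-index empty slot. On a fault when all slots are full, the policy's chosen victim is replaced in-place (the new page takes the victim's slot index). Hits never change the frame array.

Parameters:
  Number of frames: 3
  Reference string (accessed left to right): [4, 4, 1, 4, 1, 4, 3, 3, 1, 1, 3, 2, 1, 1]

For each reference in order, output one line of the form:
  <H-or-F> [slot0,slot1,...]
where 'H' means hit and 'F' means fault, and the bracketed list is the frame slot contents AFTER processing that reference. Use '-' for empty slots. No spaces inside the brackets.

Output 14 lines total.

F [4,-,-]
H [4,-,-]
F [4,1,-]
H [4,1,-]
H [4,1,-]
H [4,1,-]
F [4,1,3]
H [4,1,3]
H [4,1,3]
H [4,1,3]
H [4,1,3]
F [2,1,3]
H [2,1,3]
H [2,1,3]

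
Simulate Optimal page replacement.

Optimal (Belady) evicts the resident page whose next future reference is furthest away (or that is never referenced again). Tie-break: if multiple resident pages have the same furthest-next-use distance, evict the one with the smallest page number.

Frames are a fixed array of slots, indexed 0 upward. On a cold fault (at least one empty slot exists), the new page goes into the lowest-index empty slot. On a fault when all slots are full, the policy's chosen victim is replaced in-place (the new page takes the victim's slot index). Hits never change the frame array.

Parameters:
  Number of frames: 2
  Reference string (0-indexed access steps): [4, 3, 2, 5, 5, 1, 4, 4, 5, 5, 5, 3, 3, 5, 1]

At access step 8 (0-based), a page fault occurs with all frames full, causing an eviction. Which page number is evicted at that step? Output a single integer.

Answer: 4

Derivation:
Step 0: ref 4 -> FAULT, frames=[4,-]
Step 1: ref 3 -> FAULT, frames=[4,3]
Step 2: ref 2 -> FAULT, evict 3, frames=[4,2]
Step 3: ref 5 -> FAULT, evict 2, frames=[4,5]
Step 4: ref 5 -> HIT, frames=[4,5]
Step 5: ref 1 -> FAULT, evict 5, frames=[4,1]
Step 6: ref 4 -> HIT, frames=[4,1]
Step 7: ref 4 -> HIT, frames=[4,1]
Step 8: ref 5 -> FAULT, evict 4, frames=[5,1]
At step 8: evicted page 4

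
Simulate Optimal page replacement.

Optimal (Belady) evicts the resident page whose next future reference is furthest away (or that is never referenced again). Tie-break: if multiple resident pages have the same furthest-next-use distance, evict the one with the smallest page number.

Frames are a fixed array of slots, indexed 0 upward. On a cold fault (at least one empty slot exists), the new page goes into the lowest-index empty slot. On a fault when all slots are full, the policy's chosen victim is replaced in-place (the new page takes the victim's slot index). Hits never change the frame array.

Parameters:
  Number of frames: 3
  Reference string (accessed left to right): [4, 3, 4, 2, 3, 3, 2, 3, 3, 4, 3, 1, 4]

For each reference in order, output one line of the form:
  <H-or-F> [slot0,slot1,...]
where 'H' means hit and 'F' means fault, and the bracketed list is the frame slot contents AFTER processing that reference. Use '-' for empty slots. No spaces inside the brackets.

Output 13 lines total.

F [4,-,-]
F [4,3,-]
H [4,3,-]
F [4,3,2]
H [4,3,2]
H [4,3,2]
H [4,3,2]
H [4,3,2]
H [4,3,2]
H [4,3,2]
H [4,3,2]
F [4,3,1]
H [4,3,1]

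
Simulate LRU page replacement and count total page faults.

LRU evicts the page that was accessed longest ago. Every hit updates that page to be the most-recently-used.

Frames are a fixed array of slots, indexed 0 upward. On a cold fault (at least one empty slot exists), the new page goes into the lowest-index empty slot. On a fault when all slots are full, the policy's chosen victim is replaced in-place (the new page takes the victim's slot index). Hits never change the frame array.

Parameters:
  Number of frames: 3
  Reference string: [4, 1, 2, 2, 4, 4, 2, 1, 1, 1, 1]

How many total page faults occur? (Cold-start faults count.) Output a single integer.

Step 0: ref 4 → FAULT, frames=[4,-,-]
Step 1: ref 1 → FAULT, frames=[4,1,-]
Step 2: ref 2 → FAULT, frames=[4,1,2]
Step 3: ref 2 → HIT, frames=[4,1,2]
Step 4: ref 4 → HIT, frames=[4,1,2]
Step 5: ref 4 → HIT, frames=[4,1,2]
Step 6: ref 2 → HIT, frames=[4,1,2]
Step 7: ref 1 → HIT, frames=[4,1,2]
Step 8: ref 1 → HIT, frames=[4,1,2]
Step 9: ref 1 → HIT, frames=[4,1,2]
Step 10: ref 1 → HIT, frames=[4,1,2]
Total faults: 3

Answer: 3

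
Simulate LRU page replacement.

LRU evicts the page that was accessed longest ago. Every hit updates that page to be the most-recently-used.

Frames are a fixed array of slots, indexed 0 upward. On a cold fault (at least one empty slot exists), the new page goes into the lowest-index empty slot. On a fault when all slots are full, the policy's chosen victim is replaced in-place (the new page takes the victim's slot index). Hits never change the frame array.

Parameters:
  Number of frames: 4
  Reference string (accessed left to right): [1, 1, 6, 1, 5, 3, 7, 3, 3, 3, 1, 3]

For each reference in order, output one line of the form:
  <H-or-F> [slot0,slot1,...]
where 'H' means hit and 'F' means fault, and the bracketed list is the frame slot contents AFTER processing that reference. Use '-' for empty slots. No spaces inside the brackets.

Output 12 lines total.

F [1,-,-,-]
H [1,-,-,-]
F [1,6,-,-]
H [1,6,-,-]
F [1,6,5,-]
F [1,6,5,3]
F [1,7,5,3]
H [1,7,5,3]
H [1,7,5,3]
H [1,7,5,3]
H [1,7,5,3]
H [1,7,5,3]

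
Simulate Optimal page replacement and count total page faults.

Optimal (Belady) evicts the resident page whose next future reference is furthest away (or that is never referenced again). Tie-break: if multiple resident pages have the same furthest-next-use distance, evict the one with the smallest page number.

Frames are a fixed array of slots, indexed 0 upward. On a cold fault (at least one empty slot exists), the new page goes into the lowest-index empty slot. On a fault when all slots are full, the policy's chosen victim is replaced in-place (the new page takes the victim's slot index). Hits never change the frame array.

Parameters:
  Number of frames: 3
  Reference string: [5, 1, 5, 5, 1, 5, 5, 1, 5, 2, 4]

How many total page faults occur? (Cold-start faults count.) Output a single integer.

Answer: 4

Derivation:
Step 0: ref 5 → FAULT, frames=[5,-,-]
Step 1: ref 1 → FAULT, frames=[5,1,-]
Step 2: ref 5 → HIT, frames=[5,1,-]
Step 3: ref 5 → HIT, frames=[5,1,-]
Step 4: ref 1 → HIT, frames=[5,1,-]
Step 5: ref 5 → HIT, frames=[5,1,-]
Step 6: ref 5 → HIT, frames=[5,1,-]
Step 7: ref 1 → HIT, frames=[5,1,-]
Step 8: ref 5 → HIT, frames=[5,1,-]
Step 9: ref 2 → FAULT, frames=[5,1,2]
Step 10: ref 4 → FAULT (evict 1), frames=[5,4,2]
Total faults: 4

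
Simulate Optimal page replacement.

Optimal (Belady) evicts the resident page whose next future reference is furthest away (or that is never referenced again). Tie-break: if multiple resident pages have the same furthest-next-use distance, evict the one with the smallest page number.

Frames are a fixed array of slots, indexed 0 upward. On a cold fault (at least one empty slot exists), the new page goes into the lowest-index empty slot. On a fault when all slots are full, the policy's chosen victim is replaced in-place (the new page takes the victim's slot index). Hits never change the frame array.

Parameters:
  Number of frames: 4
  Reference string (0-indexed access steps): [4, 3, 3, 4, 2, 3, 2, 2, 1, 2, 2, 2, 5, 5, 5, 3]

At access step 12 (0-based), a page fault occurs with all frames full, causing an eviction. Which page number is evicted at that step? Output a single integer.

Answer: 1

Derivation:
Step 0: ref 4 -> FAULT, frames=[4,-,-,-]
Step 1: ref 3 -> FAULT, frames=[4,3,-,-]
Step 2: ref 3 -> HIT, frames=[4,3,-,-]
Step 3: ref 4 -> HIT, frames=[4,3,-,-]
Step 4: ref 2 -> FAULT, frames=[4,3,2,-]
Step 5: ref 3 -> HIT, frames=[4,3,2,-]
Step 6: ref 2 -> HIT, frames=[4,3,2,-]
Step 7: ref 2 -> HIT, frames=[4,3,2,-]
Step 8: ref 1 -> FAULT, frames=[4,3,2,1]
Step 9: ref 2 -> HIT, frames=[4,3,2,1]
Step 10: ref 2 -> HIT, frames=[4,3,2,1]
Step 11: ref 2 -> HIT, frames=[4,3,2,1]
Step 12: ref 5 -> FAULT, evict 1, frames=[4,3,2,5]
At step 12: evicted page 1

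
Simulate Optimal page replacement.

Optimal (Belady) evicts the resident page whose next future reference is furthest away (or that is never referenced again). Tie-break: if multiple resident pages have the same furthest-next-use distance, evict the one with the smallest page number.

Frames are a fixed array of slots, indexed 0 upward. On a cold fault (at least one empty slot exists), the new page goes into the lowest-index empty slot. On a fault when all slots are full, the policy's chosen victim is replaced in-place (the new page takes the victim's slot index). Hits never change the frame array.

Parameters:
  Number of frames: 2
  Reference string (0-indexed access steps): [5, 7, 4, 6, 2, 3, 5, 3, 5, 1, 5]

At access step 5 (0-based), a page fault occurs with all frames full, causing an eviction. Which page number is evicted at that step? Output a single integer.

Answer: 2

Derivation:
Step 0: ref 5 -> FAULT, frames=[5,-]
Step 1: ref 7 -> FAULT, frames=[5,7]
Step 2: ref 4 -> FAULT, evict 7, frames=[5,4]
Step 3: ref 6 -> FAULT, evict 4, frames=[5,6]
Step 4: ref 2 -> FAULT, evict 6, frames=[5,2]
Step 5: ref 3 -> FAULT, evict 2, frames=[5,3]
At step 5: evicted page 2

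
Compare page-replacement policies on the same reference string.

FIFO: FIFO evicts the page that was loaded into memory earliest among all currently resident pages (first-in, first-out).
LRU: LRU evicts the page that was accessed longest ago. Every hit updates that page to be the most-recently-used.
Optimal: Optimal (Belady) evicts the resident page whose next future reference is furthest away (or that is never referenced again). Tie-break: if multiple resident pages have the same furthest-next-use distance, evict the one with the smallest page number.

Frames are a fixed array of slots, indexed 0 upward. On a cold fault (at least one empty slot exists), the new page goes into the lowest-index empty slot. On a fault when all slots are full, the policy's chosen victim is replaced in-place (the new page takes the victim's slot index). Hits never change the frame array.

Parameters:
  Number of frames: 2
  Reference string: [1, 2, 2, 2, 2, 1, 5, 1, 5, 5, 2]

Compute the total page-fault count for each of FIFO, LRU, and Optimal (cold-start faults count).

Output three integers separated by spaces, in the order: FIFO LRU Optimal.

Answer: 5 4 4

Derivation:
--- FIFO ---
  step 0: ref 1 -> FAULT, frames=[1,-] (faults so far: 1)
  step 1: ref 2 -> FAULT, frames=[1,2] (faults so far: 2)
  step 2: ref 2 -> HIT, frames=[1,2] (faults so far: 2)
  step 3: ref 2 -> HIT, frames=[1,2] (faults so far: 2)
  step 4: ref 2 -> HIT, frames=[1,2] (faults so far: 2)
  step 5: ref 1 -> HIT, frames=[1,2] (faults so far: 2)
  step 6: ref 5 -> FAULT, evict 1, frames=[5,2] (faults so far: 3)
  step 7: ref 1 -> FAULT, evict 2, frames=[5,1] (faults so far: 4)
  step 8: ref 5 -> HIT, frames=[5,1] (faults so far: 4)
  step 9: ref 5 -> HIT, frames=[5,1] (faults so far: 4)
  step 10: ref 2 -> FAULT, evict 5, frames=[2,1] (faults so far: 5)
  FIFO total faults: 5
--- LRU ---
  step 0: ref 1 -> FAULT, frames=[1,-] (faults so far: 1)
  step 1: ref 2 -> FAULT, frames=[1,2] (faults so far: 2)
  step 2: ref 2 -> HIT, frames=[1,2] (faults so far: 2)
  step 3: ref 2 -> HIT, frames=[1,2] (faults so far: 2)
  step 4: ref 2 -> HIT, frames=[1,2] (faults so far: 2)
  step 5: ref 1 -> HIT, frames=[1,2] (faults so far: 2)
  step 6: ref 5 -> FAULT, evict 2, frames=[1,5] (faults so far: 3)
  step 7: ref 1 -> HIT, frames=[1,5] (faults so far: 3)
  step 8: ref 5 -> HIT, frames=[1,5] (faults so far: 3)
  step 9: ref 5 -> HIT, frames=[1,5] (faults so far: 3)
  step 10: ref 2 -> FAULT, evict 1, frames=[2,5] (faults so far: 4)
  LRU total faults: 4
--- Optimal ---
  step 0: ref 1 -> FAULT, frames=[1,-] (faults so far: 1)
  step 1: ref 2 -> FAULT, frames=[1,2] (faults so far: 2)
  step 2: ref 2 -> HIT, frames=[1,2] (faults so far: 2)
  step 3: ref 2 -> HIT, frames=[1,2] (faults so far: 2)
  step 4: ref 2 -> HIT, frames=[1,2] (faults so far: 2)
  step 5: ref 1 -> HIT, frames=[1,2] (faults so far: 2)
  step 6: ref 5 -> FAULT, evict 2, frames=[1,5] (faults so far: 3)
  step 7: ref 1 -> HIT, frames=[1,5] (faults so far: 3)
  step 8: ref 5 -> HIT, frames=[1,5] (faults so far: 3)
  step 9: ref 5 -> HIT, frames=[1,5] (faults so far: 3)
  step 10: ref 2 -> FAULT, evict 1, frames=[2,5] (faults so far: 4)
  Optimal total faults: 4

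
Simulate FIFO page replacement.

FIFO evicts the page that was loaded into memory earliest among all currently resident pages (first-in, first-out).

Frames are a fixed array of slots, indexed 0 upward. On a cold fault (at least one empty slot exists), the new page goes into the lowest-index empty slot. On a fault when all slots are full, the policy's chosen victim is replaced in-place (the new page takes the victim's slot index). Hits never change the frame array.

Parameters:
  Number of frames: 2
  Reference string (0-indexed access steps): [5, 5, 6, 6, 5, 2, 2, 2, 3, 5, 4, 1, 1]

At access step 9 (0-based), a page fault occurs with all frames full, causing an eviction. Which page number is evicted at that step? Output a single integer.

Answer: 2

Derivation:
Step 0: ref 5 -> FAULT, frames=[5,-]
Step 1: ref 5 -> HIT, frames=[5,-]
Step 2: ref 6 -> FAULT, frames=[5,6]
Step 3: ref 6 -> HIT, frames=[5,6]
Step 4: ref 5 -> HIT, frames=[5,6]
Step 5: ref 2 -> FAULT, evict 5, frames=[2,6]
Step 6: ref 2 -> HIT, frames=[2,6]
Step 7: ref 2 -> HIT, frames=[2,6]
Step 8: ref 3 -> FAULT, evict 6, frames=[2,3]
Step 9: ref 5 -> FAULT, evict 2, frames=[5,3]
At step 9: evicted page 2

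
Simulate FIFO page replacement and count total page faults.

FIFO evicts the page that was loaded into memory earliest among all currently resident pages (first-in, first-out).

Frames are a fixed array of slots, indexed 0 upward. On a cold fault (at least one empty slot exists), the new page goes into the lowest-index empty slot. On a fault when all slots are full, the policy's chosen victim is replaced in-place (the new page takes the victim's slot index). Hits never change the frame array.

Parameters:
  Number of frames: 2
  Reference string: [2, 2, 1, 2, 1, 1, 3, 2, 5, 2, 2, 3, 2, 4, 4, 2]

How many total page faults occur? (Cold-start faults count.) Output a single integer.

Answer: 8

Derivation:
Step 0: ref 2 → FAULT, frames=[2,-]
Step 1: ref 2 → HIT, frames=[2,-]
Step 2: ref 1 → FAULT, frames=[2,1]
Step 3: ref 2 → HIT, frames=[2,1]
Step 4: ref 1 → HIT, frames=[2,1]
Step 5: ref 1 → HIT, frames=[2,1]
Step 6: ref 3 → FAULT (evict 2), frames=[3,1]
Step 7: ref 2 → FAULT (evict 1), frames=[3,2]
Step 8: ref 5 → FAULT (evict 3), frames=[5,2]
Step 9: ref 2 → HIT, frames=[5,2]
Step 10: ref 2 → HIT, frames=[5,2]
Step 11: ref 3 → FAULT (evict 2), frames=[5,3]
Step 12: ref 2 → FAULT (evict 5), frames=[2,3]
Step 13: ref 4 → FAULT (evict 3), frames=[2,4]
Step 14: ref 4 → HIT, frames=[2,4]
Step 15: ref 2 → HIT, frames=[2,4]
Total faults: 8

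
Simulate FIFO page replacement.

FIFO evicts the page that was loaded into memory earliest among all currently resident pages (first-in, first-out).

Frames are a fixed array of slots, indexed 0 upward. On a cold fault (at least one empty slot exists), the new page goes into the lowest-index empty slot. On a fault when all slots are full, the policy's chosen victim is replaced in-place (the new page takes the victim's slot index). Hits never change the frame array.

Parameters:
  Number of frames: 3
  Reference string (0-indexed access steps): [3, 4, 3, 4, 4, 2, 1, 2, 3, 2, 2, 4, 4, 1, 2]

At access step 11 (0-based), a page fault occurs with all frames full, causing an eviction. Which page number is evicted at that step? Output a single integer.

Answer: 2

Derivation:
Step 0: ref 3 -> FAULT, frames=[3,-,-]
Step 1: ref 4 -> FAULT, frames=[3,4,-]
Step 2: ref 3 -> HIT, frames=[3,4,-]
Step 3: ref 4 -> HIT, frames=[3,4,-]
Step 4: ref 4 -> HIT, frames=[3,4,-]
Step 5: ref 2 -> FAULT, frames=[3,4,2]
Step 6: ref 1 -> FAULT, evict 3, frames=[1,4,2]
Step 7: ref 2 -> HIT, frames=[1,4,2]
Step 8: ref 3 -> FAULT, evict 4, frames=[1,3,2]
Step 9: ref 2 -> HIT, frames=[1,3,2]
Step 10: ref 2 -> HIT, frames=[1,3,2]
Step 11: ref 4 -> FAULT, evict 2, frames=[1,3,4]
At step 11: evicted page 2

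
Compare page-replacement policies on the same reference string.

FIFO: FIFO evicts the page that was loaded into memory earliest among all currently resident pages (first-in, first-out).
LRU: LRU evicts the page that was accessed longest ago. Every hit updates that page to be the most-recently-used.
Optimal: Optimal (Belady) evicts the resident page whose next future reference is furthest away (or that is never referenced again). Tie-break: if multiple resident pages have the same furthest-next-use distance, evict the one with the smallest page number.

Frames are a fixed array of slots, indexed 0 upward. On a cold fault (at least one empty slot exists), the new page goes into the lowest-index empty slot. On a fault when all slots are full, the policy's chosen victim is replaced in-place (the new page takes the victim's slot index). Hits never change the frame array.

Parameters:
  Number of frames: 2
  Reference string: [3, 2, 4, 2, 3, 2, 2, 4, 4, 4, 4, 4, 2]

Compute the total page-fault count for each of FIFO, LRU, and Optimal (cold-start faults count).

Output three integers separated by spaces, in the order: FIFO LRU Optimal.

--- FIFO ---
  step 0: ref 3 -> FAULT, frames=[3,-] (faults so far: 1)
  step 1: ref 2 -> FAULT, frames=[3,2] (faults so far: 2)
  step 2: ref 4 -> FAULT, evict 3, frames=[4,2] (faults so far: 3)
  step 3: ref 2 -> HIT, frames=[4,2] (faults so far: 3)
  step 4: ref 3 -> FAULT, evict 2, frames=[4,3] (faults so far: 4)
  step 5: ref 2 -> FAULT, evict 4, frames=[2,3] (faults so far: 5)
  step 6: ref 2 -> HIT, frames=[2,3] (faults so far: 5)
  step 7: ref 4 -> FAULT, evict 3, frames=[2,4] (faults so far: 6)
  step 8: ref 4 -> HIT, frames=[2,4] (faults so far: 6)
  step 9: ref 4 -> HIT, frames=[2,4] (faults so far: 6)
  step 10: ref 4 -> HIT, frames=[2,4] (faults so far: 6)
  step 11: ref 4 -> HIT, frames=[2,4] (faults so far: 6)
  step 12: ref 2 -> HIT, frames=[2,4] (faults so far: 6)
  FIFO total faults: 6
--- LRU ---
  step 0: ref 3 -> FAULT, frames=[3,-] (faults so far: 1)
  step 1: ref 2 -> FAULT, frames=[3,2] (faults so far: 2)
  step 2: ref 4 -> FAULT, evict 3, frames=[4,2] (faults so far: 3)
  step 3: ref 2 -> HIT, frames=[4,2] (faults so far: 3)
  step 4: ref 3 -> FAULT, evict 4, frames=[3,2] (faults so far: 4)
  step 5: ref 2 -> HIT, frames=[3,2] (faults so far: 4)
  step 6: ref 2 -> HIT, frames=[3,2] (faults so far: 4)
  step 7: ref 4 -> FAULT, evict 3, frames=[4,2] (faults so far: 5)
  step 8: ref 4 -> HIT, frames=[4,2] (faults so far: 5)
  step 9: ref 4 -> HIT, frames=[4,2] (faults so far: 5)
  step 10: ref 4 -> HIT, frames=[4,2] (faults so far: 5)
  step 11: ref 4 -> HIT, frames=[4,2] (faults so far: 5)
  step 12: ref 2 -> HIT, frames=[4,2] (faults so far: 5)
  LRU total faults: 5
--- Optimal ---
  step 0: ref 3 -> FAULT, frames=[3,-] (faults so far: 1)
  step 1: ref 2 -> FAULT, frames=[3,2] (faults so far: 2)
  step 2: ref 4 -> FAULT, evict 3, frames=[4,2] (faults so far: 3)
  step 3: ref 2 -> HIT, frames=[4,2] (faults so far: 3)
  step 4: ref 3 -> FAULT, evict 4, frames=[3,2] (faults so far: 4)
  step 5: ref 2 -> HIT, frames=[3,2] (faults so far: 4)
  step 6: ref 2 -> HIT, frames=[3,2] (faults so far: 4)
  step 7: ref 4 -> FAULT, evict 3, frames=[4,2] (faults so far: 5)
  step 8: ref 4 -> HIT, frames=[4,2] (faults so far: 5)
  step 9: ref 4 -> HIT, frames=[4,2] (faults so far: 5)
  step 10: ref 4 -> HIT, frames=[4,2] (faults so far: 5)
  step 11: ref 4 -> HIT, frames=[4,2] (faults so far: 5)
  step 12: ref 2 -> HIT, frames=[4,2] (faults so far: 5)
  Optimal total faults: 5

Answer: 6 5 5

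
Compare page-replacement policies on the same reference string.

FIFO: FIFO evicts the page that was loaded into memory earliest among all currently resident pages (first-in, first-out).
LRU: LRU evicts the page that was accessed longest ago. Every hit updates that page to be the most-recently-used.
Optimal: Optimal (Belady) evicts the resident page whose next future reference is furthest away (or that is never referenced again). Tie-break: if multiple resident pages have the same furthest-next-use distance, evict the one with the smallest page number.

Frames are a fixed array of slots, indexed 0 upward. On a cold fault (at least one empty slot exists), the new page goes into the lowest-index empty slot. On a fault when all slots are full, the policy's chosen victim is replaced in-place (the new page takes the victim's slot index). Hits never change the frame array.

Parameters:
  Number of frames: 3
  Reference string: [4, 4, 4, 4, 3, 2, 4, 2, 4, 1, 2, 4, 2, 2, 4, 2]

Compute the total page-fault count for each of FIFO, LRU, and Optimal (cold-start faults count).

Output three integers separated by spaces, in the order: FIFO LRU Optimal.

Answer: 5 4 4

Derivation:
--- FIFO ---
  step 0: ref 4 -> FAULT, frames=[4,-,-] (faults so far: 1)
  step 1: ref 4 -> HIT, frames=[4,-,-] (faults so far: 1)
  step 2: ref 4 -> HIT, frames=[4,-,-] (faults so far: 1)
  step 3: ref 4 -> HIT, frames=[4,-,-] (faults so far: 1)
  step 4: ref 3 -> FAULT, frames=[4,3,-] (faults so far: 2)
  step 5: ref 2 -> FAULT, frames=[4,3,2] (faults so far: 3)
  step 6: ref 4 -> HIT, frames=[4,3,2] (faults so far: 3)
  step 7: ref 2 -> HIT, frames=[4,3,2] (faults so far: 3)
  step 8: ref 4 -> HIT, frames=[4,3,2] (faults so far: 3)
  step 9: ref 1 -> FAULT, evict 4, frames=[1,3,2] (faults so far: 4)
  step 10: ref 2 -> HIT, frames=[1,3,2] (faults so far: 4)
  step 11: ref 4 -> FAULT, evict 3, frames=[1,4,2] (faults so far: 5)
  step 12: ref 2 -> HIT, frames=[1,4,2] (faults so far: 5)
  step 13: ref 2 -> HIT, frames=[1,4,2] (faults so far: 5)
  step 14: ref 4 -> HIT, frames=[1,4,2] (faults so far: 5)
  step 15: ref 2 -> HIT, frames=[1,4,2] (faults so far: 5)
  FIFO total faults: 5
--- LRU ---
  step 0: ref 4 -> FAULT, frames=[4,-,-] (faults so far: 1)
  step 1: ref 4 -> HIT, frames=[4,-,-] (faults so far: 1)
  step 2: ref 4 -> HIT, frames=[4,-,-] (faults so far: 1)
  step 3: ref 4 -> HIT, frames=[4,-,-] (faults so far: 1)
  step 4: ref 3 -> FAULT, frames=[4,3,-] (faults so far: 2)
  step 5: ref 2 -> FAULT, frames=[4,3,2] (faults so far: 3)
  step 6: ref 4 -> HIT, frames=[4,3,2] (faults so far: 3)
  step 7: ref 2 -> HIT, frames=[4,3,2] (faults so far: 3)
  step 8: ref 4 -> HIT, frames=[4,3,2] (faults so far: 3)
  step 9: ref 1 -> FAULT, evict 3, frames=[4,1,2] (faults so far: 4)
  step 10: ref 2 -> HIT, frames=[4,1,2] (faults so far: 4)
  step 11: ref 4 -> HIT, frames=[4,1,2] (faults so far: 4)
  step 12: ref 2 -> HIT, frames=[4,1,2] (faults so far: 4)
  step 13: ref 2 -> HIT, frames=[4,1,2] (faults so far: 4)
  step 14: ref 4 -> HIT, frames=[4,1,2] (faults so far: 4)
  step 15: ref 2 -> HIT, frames=[4,1,2] (faults so far: 4)
  LRU total faults: 4
--- Optimal ---
  step 0: ref 4 -> FAULT, frames=[4,-,-] (faults so far: 1)
  step 1: ref 4 -> HIT, frames=[4,-,-] (faults so far: 1)
  step 2: ref 4 -> HIT, frames=[4,-,-] (faults so far: 1)
  step 3: ref 4 -> HIT, frames=[4,-,-] (faults so far: 1)
  step 4: ref 3 -> FAULT, frames=[4,3,-] (faults so far: 2)
  step 5: ref 2 -> FAULT, frames=[4,3,2] (faults so far: 3)
  step 6: ref 4 -> HIT, frames=[4,3,2] (faults so far: 3)
  step 7: ref 2 -> HIT, frames=[4,3,2] (faults so far: 3)
  step 8: ref 4 -> HIT, frames=[4,3,2] (faults so far: 3)
  step 9: ref 1 -> FAULT, evict 3, frames=[4,1,2] (faults so far: 4)
  step 10: ref 2 -> HIT, frames=[4,1,2] (faults so far: 4)
  step 11: ref 4 -> HIT, frames=[4,1,2] (faults so far: 4)
  step 12: ref 2 -> HIT, frames=[4,1,2] (faults so far: 4)
  step 13: ref 2 -> HIT, frames=[4,1,2] (faults so far: 4)
  step 14: ref 4 -> HIT, frames=[4,1,2] (faults so far: 4)
  step 15: ref 2 -> HIT, frames=[4,1,2] (faults so far: 4)
  Optimal total faults: 4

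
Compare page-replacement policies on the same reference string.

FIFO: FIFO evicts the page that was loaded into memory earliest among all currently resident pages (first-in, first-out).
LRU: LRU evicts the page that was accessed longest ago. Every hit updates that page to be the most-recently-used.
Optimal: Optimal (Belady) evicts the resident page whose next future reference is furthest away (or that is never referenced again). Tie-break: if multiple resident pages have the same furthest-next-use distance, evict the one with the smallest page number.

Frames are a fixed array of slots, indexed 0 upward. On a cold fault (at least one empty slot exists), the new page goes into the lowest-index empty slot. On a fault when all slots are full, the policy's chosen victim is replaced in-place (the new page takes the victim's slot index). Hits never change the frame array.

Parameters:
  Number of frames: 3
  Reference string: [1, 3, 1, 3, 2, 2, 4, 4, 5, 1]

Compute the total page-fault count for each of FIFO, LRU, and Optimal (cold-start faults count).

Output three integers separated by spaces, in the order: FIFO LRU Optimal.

Answer: 6 6 5

Derivation:
--- FIFO ---
  step 0: ref 1 -> FAULT, frames=[1,-,-] (faults so far: 1)
  step 1: ref 3 -> FAULT, frames=[1,3,-] (faults so far: 2)
  step 2: ref 1 -> HIT, frames=[1,3,-] (faults so far: 2)
  step 3: ref 3 -> HIT, frames=[1,3,-] (faults so far: 2)
  step 4: ref 2 -> FAULT, frames=[1,3,2] (faults so far: 3)
  step 5: ref 2 -> HIT, frames=[1,3,2] (faults so far: 3)
  step 6: ref 4 -> FAULT, evict 1, frames=[4,3,2] (faults so far: 4)
  step 7: ref 4 -> HIT, frames=[4,3,2] (faults so far: 4)
  step 8: ref 5 -> FAULT, evict 3, frames=[4,5,2] (faults so far: 5)
  step 9: ref 1 -> FAULT, evict 2, frames=[4,5,1] (faults so far: 6)
  FIFO total faults: 6
--- LRU ---
  step 0: ref 1 -> FAULT, frames=[1,-,-] (faults so far: 1)
  step 1: ref 3 -> FAULT, frames=[1,3,-] (faults so far: 2)
  step 2: ref 1 -> HIT, frames=[1,3,-] (faults so far: 2)
  step 3: ref 3 -> HIT, frames=[1,3,-] (faults so far: 2)
  step 4: ref 2 -> FAULT, frames=[1,3,2] (faults so far: 3)
  step 5: ref 2 -> HIT, frames=[1,3,2] (faults so far: 3)
  step 6: ref 4 -> FAULT, evict 1, frames=[4,3,2] (faults so far: 4)
  step 7: ref 4 -> HIT, frames=[4,3,2] (faults so far: 4)
  step 8: ref 5 -> FAULT, evict 3, frames=[4,5,2] (faults so far: 5)
  step 9: ref 1 -> FAULT, evict 2, frames=[4,5,1] (faults so far: 6)
  LRU total faults: 6
--- Optimal ---
  step 0: ref 1 -> FAULT, frames=[1,-,-] (faults so far: 1)
  step 1: ref 3 -> FAULT, frames=[1,3,-] (faults so far: 2)
  step 2: ref 1 -> HIT, frames=[1,3,-] (faults so far: 2)
  step 3: ref 3 -> HIT, frames=[1,3,-] (faults so far: 2)
  step 4: ref 2 -> FAULT, frames=[1,3,2] (faults so far: 3)
  step 5: ref 2 -> HIT, frames=[1,3,2] (faults so far: 3)
  step 6: ref 4 -> FAULT, evict 2, frames=[1,3,4] (faults so far: 4)
  step 7: ref 4 -> HIT, frames=[1,3,4] (faults so far: 4)
  step 8: ref 5 -> FAULT, evict 3, frames=[1,5,4] (faults so far: 5)
  step 9: ref 1 -> HIT, frames=[1,5,4] (faults so far: 5)
  Optimal total faults: 5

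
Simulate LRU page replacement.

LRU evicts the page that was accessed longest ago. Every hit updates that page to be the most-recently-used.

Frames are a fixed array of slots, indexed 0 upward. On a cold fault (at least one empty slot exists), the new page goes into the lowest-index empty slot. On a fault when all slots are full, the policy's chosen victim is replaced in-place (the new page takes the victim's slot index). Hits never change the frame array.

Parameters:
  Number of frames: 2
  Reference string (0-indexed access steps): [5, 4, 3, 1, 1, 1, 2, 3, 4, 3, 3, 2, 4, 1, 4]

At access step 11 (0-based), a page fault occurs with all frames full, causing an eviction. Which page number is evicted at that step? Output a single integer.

Step 0: ref 5 -> FAULT, frames=[5,-]
Step 1: ref 4 -> FAULT, frames=[5,4]
Step 2: ref 3 -> FAULT, evict 5, frames=[3,4]
Step 3: ref 1 -> FAULT, evict 4, frames=[3,1]
Step 4: ref 1 -> HIT, frames=[3,1]
Step 5: ref 1 -> HIT, frames=[3,1]
Step 6: ref 2 -> FAULT, evict 3, frames=[2,1]
Step 7: ref 3 -> FAULT, evict 1, frames=[2,3]
Step 8: ref 4 -> FAULT, evict 2, frames=[4,3]
Step 9: ref 3 -> HIT, frames=[4,3]
Step 10: ref 3 -> HIT, frames=[4,3]
Step 11: ref 2 -> FAULT, evict 4, frames=[2,3]
At step 11: evicted page 4

Answer: 4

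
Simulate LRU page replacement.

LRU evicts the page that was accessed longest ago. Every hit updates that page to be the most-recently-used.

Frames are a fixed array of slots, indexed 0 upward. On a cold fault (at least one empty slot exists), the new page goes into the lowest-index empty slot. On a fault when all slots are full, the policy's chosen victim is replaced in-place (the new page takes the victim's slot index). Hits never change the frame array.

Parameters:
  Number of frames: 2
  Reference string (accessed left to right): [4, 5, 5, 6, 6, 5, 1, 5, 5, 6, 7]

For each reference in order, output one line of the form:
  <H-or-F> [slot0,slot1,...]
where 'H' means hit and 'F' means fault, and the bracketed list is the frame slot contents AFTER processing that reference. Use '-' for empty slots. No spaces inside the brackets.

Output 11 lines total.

F [4,-]
F [4,5]
H [4,5]
F [6,5]
H [6,5]
H [6,5]
F [1,5]
H [1,5]
H [1,5]
F [6,5]
F [6,7]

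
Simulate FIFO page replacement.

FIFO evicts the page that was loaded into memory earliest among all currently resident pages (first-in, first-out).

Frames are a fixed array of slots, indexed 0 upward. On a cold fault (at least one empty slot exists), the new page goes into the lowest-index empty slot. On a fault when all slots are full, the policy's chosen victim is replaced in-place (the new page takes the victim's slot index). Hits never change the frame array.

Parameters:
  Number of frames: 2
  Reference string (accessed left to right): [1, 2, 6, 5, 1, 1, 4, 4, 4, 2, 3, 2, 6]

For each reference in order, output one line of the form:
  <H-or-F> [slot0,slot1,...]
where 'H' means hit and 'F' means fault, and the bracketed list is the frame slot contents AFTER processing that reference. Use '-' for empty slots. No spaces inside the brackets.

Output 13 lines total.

F [1,-]
F [1,2]
F [6,2]
F [6,5]
F [1,5]
H [1,5]
F [1,4]
H [1,4]
H [1,4]
F [2,4]
F [2,3]
H [2,3]
F [6,3]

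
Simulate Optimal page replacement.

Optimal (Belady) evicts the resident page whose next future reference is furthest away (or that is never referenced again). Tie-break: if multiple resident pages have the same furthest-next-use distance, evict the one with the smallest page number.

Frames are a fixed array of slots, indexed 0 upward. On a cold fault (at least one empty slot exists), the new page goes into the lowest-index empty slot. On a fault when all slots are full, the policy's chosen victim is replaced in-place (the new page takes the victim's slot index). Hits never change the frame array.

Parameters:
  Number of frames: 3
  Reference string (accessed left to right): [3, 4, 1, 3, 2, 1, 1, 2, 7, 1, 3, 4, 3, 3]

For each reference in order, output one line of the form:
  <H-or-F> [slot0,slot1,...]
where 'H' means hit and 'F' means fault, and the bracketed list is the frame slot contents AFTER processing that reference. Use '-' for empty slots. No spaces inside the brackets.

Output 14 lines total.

F [3,-,-]
F [3,4,-]
F [3,4,1]
H [3,4,1]
F [3,2,1]
H [3,2,1]
H [3,2,1]
H [3,2,1]
F [3,7,1]
H [3,7,1]
H [3,7,1]
F [3,7,4]
H [3,7,4]
H [3,7,4]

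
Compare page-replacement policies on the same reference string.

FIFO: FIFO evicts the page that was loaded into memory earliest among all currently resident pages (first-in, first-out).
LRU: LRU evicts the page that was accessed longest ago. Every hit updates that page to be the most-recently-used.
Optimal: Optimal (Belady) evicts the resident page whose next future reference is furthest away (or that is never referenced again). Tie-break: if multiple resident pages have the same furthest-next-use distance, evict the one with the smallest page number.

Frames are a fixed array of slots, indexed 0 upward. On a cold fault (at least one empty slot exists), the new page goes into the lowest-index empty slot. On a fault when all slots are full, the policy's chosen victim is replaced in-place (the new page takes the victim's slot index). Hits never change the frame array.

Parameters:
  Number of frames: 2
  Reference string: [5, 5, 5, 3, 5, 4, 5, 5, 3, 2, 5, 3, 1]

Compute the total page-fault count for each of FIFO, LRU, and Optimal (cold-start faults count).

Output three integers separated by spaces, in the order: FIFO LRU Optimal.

--- FIFO ---
  step 0: ref 5 -> FAULT, frames=[5,-] (faults so far: 1)
  step 1: ref 5 -> HIT, frames=[5,-] (faults so far: 1)
  step 2: ref 5 -> HIT, frames=[5,-] (faults so far: 1)
  step 3: ref 3 -> FAULT, frames=[5,3] (faults so far: 2)
  step 4: ref 5 -> HIT, frames=[5,3] (faults so far: 2)
  step 5: ref 4 -> FAULT, evict 5, frames=[4,3] (faults so far: 3)
  step 6: ref 5 -> FAULT, evict 3, frames=[4,5] (faults so far: 4)
  step 7: ref 5 -> HIT, frames=[4,5] (faults so far: 4)
  step 8: ref 3 -> FAULT, evict 4, frames=[3,5] (faults so far: 5)
  step 9: ref 2 -> FAULT, evict 5, frames=[3,2] (faults so far: 6)
  step 10: ref 5 -> FAULT, evict 3, frames=[5,2] (faults so far: 7)
  step 11: ref 3 -> FAULT, evict 2, frames=[5,3] (faults so far: 8)
  step 12: ref 1 -> FAULT, evict 5, frames=[1,3] (faults so far: 9)
  FIFO total faults: 9
--- LRU ---
  step 0: ref 5 -> FAULT, frames=[5,-] (faults so far: 1)
  step 1: ref 5 -> HIT, frames=[5,-] (faults so far: 1)
  step 2: ref 5 -> HIT, frames=[5,-] (faults so far: 1)
  step 3: ref 3 -> FAULT, frames=[5,3] (faults so far: 2)
  step 4: ref 5 -> HIT, frames=[5,3] (faults so far: 2)
  step 5: ref 4 -> FAULT, evict 3, frames=[5,4] (faults so far: 3)
  step 6: ref 5 -> HIT, frames=[5,4] (faults so far: 3)
  step 7: ref 5 -> HIT, frames=[5,4] (faults so far: 3)
  step 8: ref 3 -> FAULT, evict 4, frames=[5,3] (faults so far: 4)
  step 9: ref 2 -> FAULT, evict 5, frames=[2,3] (faults so far: 5)
  step 10: ref 5 -> FAULT, evict 3, frames=[2,5] (faults so far: 6)
  step 11: ref 3 -> FAULT, evict 2, frames=[3,5] (faults so far: 7)
  step 12: ref 1 -> FAULT, evict 5, frames=[3,1] (faults so far: 8)
  LRU total faults: 8
--- Optimal ---
  step 0: ref 5 -> FAULT, frames=[5,-] (faults so far: 1)
  step 1: ref 5 -> HIT, frames=[5,-] (faults so far: 1)
  step 2: ref 5 -> HIT, frames=[5,-] (faults so far: 1)
  step 3: ref 3 -> FAULT, frames=[5,3] (faults so far: 2)
  step 4: ref 5 -> HIT, frames=[5,3] (faults so far: 2)
  step 5: ref 4 -> FAULT, evict 3, frames=[5,4] (faults so far: 3)
  step 6: ref 5 -> HIT, frames=[5,4] (faults so far: 3)
  step 7: ref 5 -> HIT, frames=[5,4] (faults so far: 3)
  step 8: ref 3 -> FAULT, evict 4, frames=[5,3] (faults so far: 4)
  step 9: ref 2 -> FAULT, evict 3, frames=[5,2] (faults so far: 5)
  step 10: ref 5 -> HIT, frames=[5,2] (faults so far: 5)
  step 11: ref 3 -> FAULT, evict 2, frames=[5,3] (faults so far: 6)
  step 12: ref 1 -> FAULT, evict 3, frames=[5,1] (faults so far: 7)
  Optimal total faults: 7

Answer: 9 8 7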